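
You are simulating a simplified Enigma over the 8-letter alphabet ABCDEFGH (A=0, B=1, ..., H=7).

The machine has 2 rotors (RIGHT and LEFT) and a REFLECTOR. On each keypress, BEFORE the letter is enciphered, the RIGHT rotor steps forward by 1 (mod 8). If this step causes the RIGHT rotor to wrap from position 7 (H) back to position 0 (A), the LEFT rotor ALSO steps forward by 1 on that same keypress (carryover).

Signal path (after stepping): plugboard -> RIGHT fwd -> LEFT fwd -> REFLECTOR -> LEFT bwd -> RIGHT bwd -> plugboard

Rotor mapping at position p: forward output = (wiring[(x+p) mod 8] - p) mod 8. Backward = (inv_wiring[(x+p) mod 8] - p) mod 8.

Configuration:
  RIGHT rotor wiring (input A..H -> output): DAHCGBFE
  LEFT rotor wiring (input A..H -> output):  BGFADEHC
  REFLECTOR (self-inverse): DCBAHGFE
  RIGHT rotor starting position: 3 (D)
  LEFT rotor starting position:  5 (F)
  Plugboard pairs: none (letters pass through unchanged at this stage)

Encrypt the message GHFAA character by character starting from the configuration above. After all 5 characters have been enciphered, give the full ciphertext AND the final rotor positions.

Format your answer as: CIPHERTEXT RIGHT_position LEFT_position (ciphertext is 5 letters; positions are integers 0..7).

Answer: DAEHD 0 6

Derivation:
Char 1 ('G'): step: R->4, L=5; G->plug->G->R->D->L->E->refl->H->L'->A->R'->D->plug->D
Char 2 ('H'): step: R->5, L=5; H->plug->H->R->B->L->C->refl->B->L'->E->R'->A->plug->A
Char 3 ('F'): step: R->6, L=5; F->plug->F->R->E->L->B->refl->C->L'->B->R'->E->plug->E
Char 4 ('A'): step: R->7, L=5; A->plug->A->R->F->L->A->refl->D->L'->G->R'->H->plug->H
Char 5 ('A'): step: R->0, L->6 (L advanced); A->plug->A->R->D->L->A->refl->D->L'->C->R'->D->plug->D
Final: ciphertext=DAEHD, RIGHT=0, LEFT=6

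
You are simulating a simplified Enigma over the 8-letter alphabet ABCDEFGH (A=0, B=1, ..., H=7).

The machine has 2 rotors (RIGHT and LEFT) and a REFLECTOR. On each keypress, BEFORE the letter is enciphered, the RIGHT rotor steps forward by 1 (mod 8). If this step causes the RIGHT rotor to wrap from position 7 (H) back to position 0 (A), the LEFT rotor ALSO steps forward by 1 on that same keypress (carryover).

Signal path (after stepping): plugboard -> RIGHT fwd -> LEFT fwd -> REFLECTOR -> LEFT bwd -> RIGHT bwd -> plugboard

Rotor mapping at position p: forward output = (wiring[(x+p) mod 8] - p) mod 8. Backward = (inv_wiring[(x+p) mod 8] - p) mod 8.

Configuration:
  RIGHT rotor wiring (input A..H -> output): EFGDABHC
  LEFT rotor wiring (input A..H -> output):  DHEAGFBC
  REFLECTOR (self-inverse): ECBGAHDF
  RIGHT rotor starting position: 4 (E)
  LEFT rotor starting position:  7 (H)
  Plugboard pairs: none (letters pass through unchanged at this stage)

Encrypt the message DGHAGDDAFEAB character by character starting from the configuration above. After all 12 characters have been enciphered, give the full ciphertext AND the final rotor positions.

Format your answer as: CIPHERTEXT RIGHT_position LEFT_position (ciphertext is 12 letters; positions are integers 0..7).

Answer: AACEBCAECBGA 0 1

Derivation:
Char 1 ('D'): step: R->5, L=7; D->plug->D->R->H->L->C->refl->B->L'->E->R'->A->plug->A
Char 2 ('G'): step: R->6, L=7; G->plug->G->R->C->L->A->refl->E->L'->B->R'->A->plug->A
Char 3 ('H'): step: R->7, L=7; H->plug->H->R->A->L->D->refl->G->L'->G->R'->C->plug->C
Char 4 ('A'): step: R->0, L->0 (L advanced); A->plug->A->R->E->L->G->refl->D->L'->A->R'->E->plug->E
Char 5 ('G'): step: R->1, L=0; G->plug->G->R->B->L->H->refl->F->L'->F->R'->B->plug->B
Char 6 ('D'): step: R->2, L=0; D->plug->D->R->H->L->C->refl->B->L'->G->R'->C->plug->C
Char 7 ('D'): step: R->3, L=0; D->plug->D->R->E->L->G->refl->D->L'->A->R'->A->plug->A
Char 8 ('A'): step: R->4, L=0; A->plug->A->R->E->L->G->refl->D->L'->A->R'->E->plug->E
Char 9 ('F'): step: R->5, L=0; F->plug->F->R->B->L->H->refl->F->L'->F->R'->C->plug->C
Char 10 ('E'): step: R->6, L=0; E->plug->E->R->A->L->D->refl->G->L'->E->R'->B->plug->B
Char 11 ('A'): step: R->7, L=0; A->plug->A->R->D->L->A->refl->E->L'->C->R'->G->plug->G
Char 12 ('B'): step: R->0, L->1 (L advanced); B->plug->B->R->F->L->A->refl->E->L'->E->R'->A->plug->A
Final: ciphertext=AACEBCAECBGA, RIGHT=0, LEFT=1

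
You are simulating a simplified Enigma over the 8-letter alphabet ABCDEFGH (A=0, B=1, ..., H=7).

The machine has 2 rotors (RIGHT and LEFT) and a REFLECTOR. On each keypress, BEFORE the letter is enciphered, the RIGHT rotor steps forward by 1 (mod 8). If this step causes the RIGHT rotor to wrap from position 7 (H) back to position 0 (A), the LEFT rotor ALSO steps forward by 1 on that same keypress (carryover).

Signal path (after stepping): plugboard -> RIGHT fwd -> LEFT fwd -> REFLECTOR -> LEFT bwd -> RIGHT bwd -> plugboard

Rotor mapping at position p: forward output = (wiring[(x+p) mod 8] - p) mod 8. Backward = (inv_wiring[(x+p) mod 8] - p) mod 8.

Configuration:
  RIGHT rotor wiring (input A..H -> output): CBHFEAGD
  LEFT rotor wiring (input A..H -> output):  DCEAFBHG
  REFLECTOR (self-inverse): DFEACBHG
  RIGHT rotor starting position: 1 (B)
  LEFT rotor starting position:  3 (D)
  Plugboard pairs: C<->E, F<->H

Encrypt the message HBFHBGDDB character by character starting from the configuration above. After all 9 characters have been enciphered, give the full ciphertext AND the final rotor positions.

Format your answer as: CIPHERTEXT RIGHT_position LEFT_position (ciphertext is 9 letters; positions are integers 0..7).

Char 1 ('H'): step: R->2, L=3; H->plug->F->R->B->L->C->refl->E->L'->D->R'->B->plug->B
Char 2 ('B'): step: R->3, L=3; B->plug->B->R->B->L->C->refl->E->L'->D->R'->D->plug->D
Char 3 ('F'): step: R->4, L=3; F->plug->H->R->B->L->C->refl->E->L'->D->R'->G->plug->G
Char 4 ('H'): step: R->5, L=3; H->plug->F->R->C->L->G->refl->H->L'->G->R'->C->plug->E
Char 5 ('B'): step: R->6, L=3; B->plug->B->R->F->L->A->refl->D->L'->E->R'->C->plug->E
Char 6 ('G'): step: R->7, L=3; G->plug->G->R->B->L->C->refl->E->L'->D->R'->B->plug->B
Char 7 ('D'): step: R->0, L->4 (L advanced); D->plug->D->R->F->L->G->refl->H->L'->E->R'->E->plug->C
Char 8 ('D'): step: R->1, L=4; D->plug->D->R->D->L->C->refl->E->L'->H->R'->E->plug->C
Char 9 ('B'): step: R->2, L=4; B->plug->B->R->D->L->C->refl->E->L'->H->R'->H->plug->F
Final: ciphertext=BDGEEBCCF, RIGHT=2, LEFT=4

Answer: BDGEEBCCF 2 4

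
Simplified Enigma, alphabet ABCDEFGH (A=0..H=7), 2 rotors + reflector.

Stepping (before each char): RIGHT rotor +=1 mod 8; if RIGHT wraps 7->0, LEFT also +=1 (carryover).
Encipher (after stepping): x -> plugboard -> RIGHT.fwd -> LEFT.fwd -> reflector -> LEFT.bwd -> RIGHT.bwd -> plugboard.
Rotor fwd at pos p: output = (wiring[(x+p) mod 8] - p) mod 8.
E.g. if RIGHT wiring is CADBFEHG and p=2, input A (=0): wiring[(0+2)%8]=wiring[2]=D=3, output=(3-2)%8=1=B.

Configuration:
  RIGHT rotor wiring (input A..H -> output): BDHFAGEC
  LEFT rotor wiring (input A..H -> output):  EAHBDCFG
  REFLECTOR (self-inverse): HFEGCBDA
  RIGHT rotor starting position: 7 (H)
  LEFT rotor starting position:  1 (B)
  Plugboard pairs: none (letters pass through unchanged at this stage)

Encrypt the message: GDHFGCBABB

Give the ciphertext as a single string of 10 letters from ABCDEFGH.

Answer: CCBBHEFFCE

Derivation:
Char 1 ('G'): step: R->0, L->2 (L advanced); G->plug->G->R->E->L->D->refl->G->L'->H->R'->C->plug->C
Char 2 ('D'): step: R->1, L=2; D->plug->D->R->H->L->G->refl->D->L'->E->R'->C->plug->C
Char 3 ('H'): step: R->2, L=2; H->plug->H->R->B->L->H->refl->A->L'->D->R'->B->plug->B
Char 4 ('F'): step: R->3, L=2; F->plug->F->R->G->L->C->refl->E->L'->F->R'->B->plug->B
Char 5 ('G'): step: R->4, L=2; G->plug->G->R->D->L->A->refl->H->L'->B->R'->H->plug->H
Char 6 ('C'): step: R->5, L=2; C->plug->C->R->F->L->E->refl->C->L'->G->R'->E->plug->E
Char 7 ('B'): step: R->6, L=2; B->plug->B->R->E->L->D->refl->G->L'->H->R'->F->plug->F
Char 8 ('A'): step: R->7, L=2; A->plug->A->R->D->L->A->refl->H->L'->B->R'->F->plug->F
Char 9 ('B'): step: R->0, L->3 (L advanced); B->plug->B->R->D->L->C->refl->E->L'->H->R'->C->plug->C
Char 10 ('B'): step: R->1, L=3; B->plug->B->R->G->L->F->refl->B->L'->F->R'->E->plug->E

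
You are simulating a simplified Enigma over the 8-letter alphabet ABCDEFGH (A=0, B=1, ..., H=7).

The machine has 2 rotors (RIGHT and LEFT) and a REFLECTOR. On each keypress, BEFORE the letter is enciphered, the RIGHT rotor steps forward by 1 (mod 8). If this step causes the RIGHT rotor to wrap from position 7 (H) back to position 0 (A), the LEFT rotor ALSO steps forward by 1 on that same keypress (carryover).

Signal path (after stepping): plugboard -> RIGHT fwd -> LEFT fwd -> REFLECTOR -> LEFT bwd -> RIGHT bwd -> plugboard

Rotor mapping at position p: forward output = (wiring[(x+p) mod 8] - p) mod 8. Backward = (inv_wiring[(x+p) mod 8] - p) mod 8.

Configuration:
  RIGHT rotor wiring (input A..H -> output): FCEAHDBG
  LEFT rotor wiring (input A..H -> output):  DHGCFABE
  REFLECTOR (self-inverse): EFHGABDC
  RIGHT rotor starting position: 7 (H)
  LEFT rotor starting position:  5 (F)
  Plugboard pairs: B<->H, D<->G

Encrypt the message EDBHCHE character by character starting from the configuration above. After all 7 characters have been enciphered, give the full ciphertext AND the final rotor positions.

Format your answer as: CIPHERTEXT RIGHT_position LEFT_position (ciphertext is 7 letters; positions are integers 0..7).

Char 1 ('E'): step: R->0, L->6 (L advanced); E->plug->E->R->H->L->C->refl->H->L'->G->R'->H->plug->B
Char 2 ('D'): step: R->1, L=6; D->plug->G->R->F->L->E->refl->A->L'->E->R'->H->plug->B
Char 3 ('B'): step: R->2, L=6; B->plug->H->R->A->L->D->refl->G->L'->B->R'->D->plug->G
Char 4 ('H'): step: R->3, L=6; H->plug->B->R->E->L->A->refl->E->L'->F->R'->A->plug->A
Char 5 ('C'): step: R->4, L=6; C->plug->C->R->F->L->E->refl->A->L'->E->R'->H->plug->B
Char 6 ('H'): step: R->5, L=6; H->plug->B->R->E->L->A->refl->E->L'->F->R'->E->plug->E
Char 7 ('E'): step: R->6, L=6; E->plug->E->R->G->L->H->refl->C->L'->H->R'->C->plug->C
Final: ciphertext=BBGABEC, RIGHT=6, LEFT=6

Answer: BBGABEC 6 6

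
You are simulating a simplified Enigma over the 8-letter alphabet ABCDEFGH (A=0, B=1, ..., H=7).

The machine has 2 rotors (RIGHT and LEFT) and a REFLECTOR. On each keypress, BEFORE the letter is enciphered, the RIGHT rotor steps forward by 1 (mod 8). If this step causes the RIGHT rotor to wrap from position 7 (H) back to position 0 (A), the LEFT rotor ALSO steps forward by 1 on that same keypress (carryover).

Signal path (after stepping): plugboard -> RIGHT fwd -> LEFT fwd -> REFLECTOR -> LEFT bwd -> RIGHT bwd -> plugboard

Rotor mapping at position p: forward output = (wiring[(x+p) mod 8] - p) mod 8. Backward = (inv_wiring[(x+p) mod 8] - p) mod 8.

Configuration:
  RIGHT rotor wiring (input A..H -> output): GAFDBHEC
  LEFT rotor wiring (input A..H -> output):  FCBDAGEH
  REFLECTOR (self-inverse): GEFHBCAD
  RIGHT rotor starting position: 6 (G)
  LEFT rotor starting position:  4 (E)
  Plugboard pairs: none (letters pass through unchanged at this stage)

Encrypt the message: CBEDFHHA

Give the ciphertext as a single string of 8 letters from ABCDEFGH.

Answer: DCFFBGAG

Derivation:
Char 1 ('C'): step: R->7, L=4; C->plug->C->R->B->L->C->refl->F->L'->G->R'->D->plug->D
Char 2 ('B'): step: R->0, L->5 (L advanced); B->plug->B->R->A->L->B->refl->E->L'->F->R'->C->plug->C
Char 3 ('E'): step: R->1, L=5; E->plug->E->R->G->L->G->refl->A->L'->D->R'->F->plug->F
Char 4 ('D'): step: R->2, L=5; D->plug->D->R->F->L->E->refl->B->L'->A->R'->F->plug->F
Char 5 ('F'): step: R->3, L=5; F->plug->F->R->D->L->A->refl->G->L'->G->R'->B->plug->B
Char 6 ('H'): step: R->4, L=5; H->plug->H->R->H->L->D->refl->H->L'->B->R'->G->plug->G
Char 7 ('H'): step: R->5, L=5; H->plug->H->R->E->L->F->refl->C->L'->C->R'->A->plug->A
Char 8 ('A'): step: R->6, L=5; A->plug->A->R->G->L->G->refl->A->L'->D->R'->G->plug->G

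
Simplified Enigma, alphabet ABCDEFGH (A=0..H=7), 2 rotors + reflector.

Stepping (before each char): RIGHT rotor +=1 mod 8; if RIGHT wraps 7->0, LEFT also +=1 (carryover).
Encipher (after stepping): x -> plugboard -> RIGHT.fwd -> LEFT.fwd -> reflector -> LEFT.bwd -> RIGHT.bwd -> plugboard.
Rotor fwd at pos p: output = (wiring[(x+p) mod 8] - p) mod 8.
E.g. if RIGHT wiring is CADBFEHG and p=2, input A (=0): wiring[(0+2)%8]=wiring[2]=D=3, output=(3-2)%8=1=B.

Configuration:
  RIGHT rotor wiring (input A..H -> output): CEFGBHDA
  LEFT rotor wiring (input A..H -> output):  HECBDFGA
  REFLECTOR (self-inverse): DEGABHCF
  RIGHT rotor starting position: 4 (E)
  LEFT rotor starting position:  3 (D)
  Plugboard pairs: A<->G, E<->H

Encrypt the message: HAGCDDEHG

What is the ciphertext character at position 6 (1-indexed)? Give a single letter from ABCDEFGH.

Char 1 ('H'): step: R->5, L=3; H->plug->E->R->H->L->H->refl->F->L'->E->R'->H->plug->E
Char 2 ('A'): step: R->6, L=3; A->plug->G->R->D->L->D->refl->A->L'->B->R'->H->plug->E
Char 3 ('G'): step: R->7, L=3; G->plug->A->R->B->L->A->refl->D->L'->D->R'->B->plug->B
Char 4 ('C'): step: R->0, L->4 (L advanced); C->plug->C->R->F->L->A->refl->D->L'->E->R'->B->plug->B
Char 5 ('D'): step: R->1, L=4; D->plug->D->R->A->L->H->refl->F->L'->H->R'->G->plug->A
Char 6 ('D'): step: R->2, L=4; D->plug->D->R->F->L->A->refl->D->L'->E->R'->B->plug->B

B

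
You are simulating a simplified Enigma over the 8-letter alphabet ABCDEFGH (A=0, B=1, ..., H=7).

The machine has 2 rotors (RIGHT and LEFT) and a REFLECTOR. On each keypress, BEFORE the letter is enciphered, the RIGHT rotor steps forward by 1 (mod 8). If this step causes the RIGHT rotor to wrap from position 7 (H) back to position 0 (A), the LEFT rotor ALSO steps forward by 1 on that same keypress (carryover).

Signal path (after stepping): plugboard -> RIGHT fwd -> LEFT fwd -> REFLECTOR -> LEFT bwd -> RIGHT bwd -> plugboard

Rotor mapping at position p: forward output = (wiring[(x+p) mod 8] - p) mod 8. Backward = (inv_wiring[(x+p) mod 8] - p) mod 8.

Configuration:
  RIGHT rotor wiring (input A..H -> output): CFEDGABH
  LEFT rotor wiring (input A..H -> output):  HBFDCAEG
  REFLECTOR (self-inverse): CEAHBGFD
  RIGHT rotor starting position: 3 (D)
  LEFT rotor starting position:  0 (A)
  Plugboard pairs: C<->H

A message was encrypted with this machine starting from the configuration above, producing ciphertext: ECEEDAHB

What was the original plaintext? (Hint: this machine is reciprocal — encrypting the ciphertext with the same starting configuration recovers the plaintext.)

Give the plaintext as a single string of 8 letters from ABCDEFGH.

Char 1 ('E'): step: R->4, L=0; E->plug->E->R->G->L->E->refl->B->L'->B->R'->F->plug->F
Char 2 ('C'): step: R->5, L=0; C->plug->H->R->B->L->B->refl->E->L'->G->R'->G->plug->G
Char 3 ('E'): step: R->6, L=0; E->plug->E->R->G->L->E->refl->B->L'->B->R'->B->plug->B
Char 4 ('E'): step: R->7, L=0; E->plug->E->R->E->L->C->refl->A->L'->F->R'->D->plug->D
Char 5 ('D'): step: R->0, L->1 (L advanced); D->plug->D->R->D->L->B->refl->E->L'->B->R'->G->plug->G
Char 6 ('A'): step: R->1, L=1; A->plug->A->R->E->L->H->refl->D->L'->F->R'->D->plug->D
Char 7 ('H'): step: R->2, L=1; H->plug->C->R->E->L->H->refl->D->L'->F->R'->F->plug->F
Char 8 ('B'): step: R->3, L=1; B->plug->B->R->D->L->B->refl->E->L'->B->R'->H->plug->C

Answer: FGBDGDFC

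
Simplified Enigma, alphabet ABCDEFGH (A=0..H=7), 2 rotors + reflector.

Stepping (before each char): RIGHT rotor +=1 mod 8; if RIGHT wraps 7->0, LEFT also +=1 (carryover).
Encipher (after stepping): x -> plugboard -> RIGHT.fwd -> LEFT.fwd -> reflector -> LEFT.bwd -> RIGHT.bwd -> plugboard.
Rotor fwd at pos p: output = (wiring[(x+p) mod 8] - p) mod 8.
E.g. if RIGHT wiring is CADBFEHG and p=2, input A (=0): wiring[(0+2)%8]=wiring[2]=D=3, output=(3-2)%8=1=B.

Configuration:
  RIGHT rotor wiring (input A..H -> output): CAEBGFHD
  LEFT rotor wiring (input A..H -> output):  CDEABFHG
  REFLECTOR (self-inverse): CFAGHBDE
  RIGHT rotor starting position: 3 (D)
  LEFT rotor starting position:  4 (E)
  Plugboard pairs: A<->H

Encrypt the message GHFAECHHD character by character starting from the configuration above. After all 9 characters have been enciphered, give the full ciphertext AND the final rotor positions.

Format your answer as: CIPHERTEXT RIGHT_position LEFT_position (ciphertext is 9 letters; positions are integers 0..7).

Char 1 ('G'): step: R->4, L=4; G->plug->G->R->A->L->F->refl->B->L'->B->R'->B->plug->B
Char 2 ('H'): step: R->5, L=4; H->plug->A->R->A->L->F->refl->B->L'->B->R'->H->plug->A
Char 3 ('F'): step: R->6, L=4; F->plug->F->R->D->L->C->refl->A->L'->G->R'->E->plug->E
Char 4 ('A'): step: R->7, L=4; A->plug->H->R->A->L->F->refl->B->L'->B->R'->C->plug->C
Char 5 ('E'): step: R->0, L->5 (L advanced); E->plug->E->R->G->L->D->refl->G->L'->E->R'->C->plug->C
Char 6 ('C'): step: R->1, L=5; C->plug->C->R->A->L->A->refl->C->L'->B->R'->H->plug->A
Char 7 ('H'): step: R->2, L=5; H->plug->A->R->C->L->B->refl->F->L'->D->R'->D->plug->D
Char 8 ('H'): step: R->3, L=5; H->plug->A->R->G->L->D->refl->G->L'->E->R'->D->plug->D
Char 9 ('D'): step: R->4, L=5; D->plug->D->R->H->L->E->refl->H->L'->F->R'->H->plug->A
Final: ciphertext=BAECCADDA, RIGHT=4, LEFT=5

Answer: BAECCADDA 4 5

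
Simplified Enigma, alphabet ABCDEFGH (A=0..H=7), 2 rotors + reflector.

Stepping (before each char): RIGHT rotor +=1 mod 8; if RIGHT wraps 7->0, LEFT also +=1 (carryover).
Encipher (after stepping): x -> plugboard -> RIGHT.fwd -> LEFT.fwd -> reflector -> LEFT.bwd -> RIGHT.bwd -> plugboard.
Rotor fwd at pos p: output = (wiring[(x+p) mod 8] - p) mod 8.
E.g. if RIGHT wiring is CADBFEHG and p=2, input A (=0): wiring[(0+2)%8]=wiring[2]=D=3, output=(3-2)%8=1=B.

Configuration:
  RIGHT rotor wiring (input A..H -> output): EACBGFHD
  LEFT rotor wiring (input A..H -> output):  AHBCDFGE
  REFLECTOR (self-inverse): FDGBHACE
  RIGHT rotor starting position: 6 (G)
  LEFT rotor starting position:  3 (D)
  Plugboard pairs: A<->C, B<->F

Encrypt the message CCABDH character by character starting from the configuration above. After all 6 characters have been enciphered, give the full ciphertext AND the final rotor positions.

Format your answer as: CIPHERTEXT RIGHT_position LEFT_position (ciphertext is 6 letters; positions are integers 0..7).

Char 1 ('C'): step: R->7, L=3; C->plug->A->R->E->L->B->refl->D->L'->D->R'->D->plug->D
Char 2 ('C'): step: R->0, L->4 (L advanced); C->plug->A->R->E->L->E->refl->H->L'->A->R'->B->plug->F
Char 3 ('A'): step: R->1, L=4; A->plug->C->R->A->L->H->refl->E->L'->E->R'->E->plug->E
Char 4 ('B'): step: R->2, L=4; B->plug->F->R->B->L->B->refl->D->L'->F->R'->E->plug->E
Char 5 ('D'): step: R->3, L=4; D->plug->D->R->E->L->E->refl->H->L'->A->R'->E->plug->E
Char 6 ('H'): step: R->4, L=4; H->plug->H->R->F->L->D->refl->B->L'->B->R'->B->plug->F
Final: ciphertext=DFEEEF, RIGHT=4, LEFT=4

Answer: DFEEEF 4 4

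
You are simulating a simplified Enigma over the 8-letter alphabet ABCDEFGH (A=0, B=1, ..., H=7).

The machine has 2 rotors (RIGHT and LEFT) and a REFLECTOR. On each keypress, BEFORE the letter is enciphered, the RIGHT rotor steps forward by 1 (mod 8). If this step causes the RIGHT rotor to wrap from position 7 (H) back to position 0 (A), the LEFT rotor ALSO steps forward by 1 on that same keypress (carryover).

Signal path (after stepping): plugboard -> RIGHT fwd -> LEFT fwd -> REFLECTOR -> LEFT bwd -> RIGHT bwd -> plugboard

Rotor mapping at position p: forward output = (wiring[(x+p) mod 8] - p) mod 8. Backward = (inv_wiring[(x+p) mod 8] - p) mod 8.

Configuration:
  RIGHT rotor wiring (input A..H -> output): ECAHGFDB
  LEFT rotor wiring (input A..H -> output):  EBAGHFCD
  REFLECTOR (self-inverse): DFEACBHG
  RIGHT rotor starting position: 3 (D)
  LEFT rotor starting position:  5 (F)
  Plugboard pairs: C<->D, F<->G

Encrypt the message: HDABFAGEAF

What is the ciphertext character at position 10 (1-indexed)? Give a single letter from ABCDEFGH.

Char 1 ('H'): step: R->4, L=5; H->plug->H->R->D->L->H->refl->G->L'->C->R'->A->plug->A
Char 2 ('D'): step: R->5, L=5; D->plug->C->R->E->L->E->refl->C->L'->H->R'->D->plug->C
Char 3 ('A'): step: R->6, L=5; A->plug->A->R->F->L->D->refl->A->L'->A->R'->G->plug->F
Char 4 ('B'): step: R->7, L=5; B->plug->B->R->F->L->D->refl->A->L'->A->R'->E->plug->E
Char 5 ('F'): step: R->0, L->6 (L advanced); F->plug->G->R->D->L->D->refl->A->L'->F->R'->F->plug->G
Char 6 ('A'): step: R->1, L=6; A->plug->A->R->B->L->F->refl->B->L'->G->R'->C->plug->D
Char 7 ('G'): step: R->2, L=6; G->plug->F->R->H->L->H->refl->G->L'->C->R'->G->plug->F
Char 8 ('E'): step: R->3, L=6; E->plug->E->R->G->L->B->refl->F->L'->B->R'->F->plug->G
Char 9 ('A'): step: R->4, L=6; A->plug->A->R->C->L->G->refl->H->L'->H->R'->C->plug->D
Char 10 ('F'): step: R->5, L=6; F->plug->G->R->C->L->G->refl->H->L'->H->R'->D->plug->C

C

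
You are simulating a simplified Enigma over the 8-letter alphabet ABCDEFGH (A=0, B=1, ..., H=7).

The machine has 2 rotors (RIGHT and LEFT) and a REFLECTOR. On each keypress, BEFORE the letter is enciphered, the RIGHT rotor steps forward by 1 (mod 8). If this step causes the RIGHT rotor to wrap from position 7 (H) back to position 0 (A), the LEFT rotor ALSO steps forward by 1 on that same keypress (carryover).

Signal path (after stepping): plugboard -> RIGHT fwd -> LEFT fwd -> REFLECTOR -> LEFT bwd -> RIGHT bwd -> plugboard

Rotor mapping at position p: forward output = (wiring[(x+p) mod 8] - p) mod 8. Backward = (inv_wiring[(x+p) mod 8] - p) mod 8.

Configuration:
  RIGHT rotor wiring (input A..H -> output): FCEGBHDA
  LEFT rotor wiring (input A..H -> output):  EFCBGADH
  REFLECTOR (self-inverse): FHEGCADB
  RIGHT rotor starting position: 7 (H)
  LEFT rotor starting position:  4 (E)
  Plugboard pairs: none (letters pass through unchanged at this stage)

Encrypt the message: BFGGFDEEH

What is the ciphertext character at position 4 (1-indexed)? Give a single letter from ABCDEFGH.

Char 1 ('B'): step: R->0, L->5 (L advanced); B->plug->B->R->C->L->C->refl->E->L'->G->R'->D->plug->D
Char 2 ('F'): step: R->1, L=5; F->plug->F->R->C->L->C->refl->E->L'->G->R'->E->plug->E
Char 3 ('G'): step: R->2, L=5; G->plug->G->R->D->L->H->refl->B->L'->H->R'->C->plug->C
Char 4 ('G'): step: R->3, L=5; G->plug->G->R->H->L->B->refl->H->L'->D->R'->A->plug->A

A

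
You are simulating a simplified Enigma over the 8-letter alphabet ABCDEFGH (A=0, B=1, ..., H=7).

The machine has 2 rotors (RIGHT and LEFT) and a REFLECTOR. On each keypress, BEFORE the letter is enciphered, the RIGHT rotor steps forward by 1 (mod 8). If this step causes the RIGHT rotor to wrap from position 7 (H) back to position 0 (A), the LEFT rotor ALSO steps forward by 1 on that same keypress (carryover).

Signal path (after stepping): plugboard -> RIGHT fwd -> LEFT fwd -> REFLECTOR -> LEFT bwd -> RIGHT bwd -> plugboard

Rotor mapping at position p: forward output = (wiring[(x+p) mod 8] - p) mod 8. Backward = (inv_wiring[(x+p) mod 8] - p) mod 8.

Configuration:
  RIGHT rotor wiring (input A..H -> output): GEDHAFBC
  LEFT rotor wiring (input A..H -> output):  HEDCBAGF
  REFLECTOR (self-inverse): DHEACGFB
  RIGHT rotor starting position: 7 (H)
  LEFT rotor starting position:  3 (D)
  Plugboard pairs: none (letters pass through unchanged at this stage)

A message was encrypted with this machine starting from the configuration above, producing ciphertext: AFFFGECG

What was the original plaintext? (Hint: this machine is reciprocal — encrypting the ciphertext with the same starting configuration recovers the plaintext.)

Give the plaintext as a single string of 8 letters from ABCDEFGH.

Answer: CDEDFAHA

Derivation:
Char 1 ('A'): step: R->0, L->4 (L advanced); A->plug->A->R->G->L->H->refl->B->L'->D->R'->C->plug->C
Char 2 ('F'): step: R->1, L=4; F->plug->F->R->A->L->F->refl->G->L'->H->R'->D->plug->D
Char 3 ('F'): step: R->2, L=4; F->plug->F->R->A->L->F->refl->G->L'->H->R'->E->plug->E
Char 4 ('F'): step: R->3, L=4; F->plug->F->R->D->L->B->refl->H->L'->G->R'->D->plug->D
Char 5 ('G'): step: R->4, L=4; G->plug->G->R->H->L->G->refl->F->L'->A->R'->F->plug->F
Char 6 ('E'): step: R->5, L=4; E->plug->E->R->H->L->G->refl->F->L'->A->R'->A->plug->A
Char 7 ('C'): step: R->6, L=4; C->plug->C->R->A->L->F->refl->G->L'->H->R'->H->plug->H
Char 8 ('G'): step: R->7, L=4; G->plug->G->R->G->L->H->refl->B->L'->D->R'->A->plug->A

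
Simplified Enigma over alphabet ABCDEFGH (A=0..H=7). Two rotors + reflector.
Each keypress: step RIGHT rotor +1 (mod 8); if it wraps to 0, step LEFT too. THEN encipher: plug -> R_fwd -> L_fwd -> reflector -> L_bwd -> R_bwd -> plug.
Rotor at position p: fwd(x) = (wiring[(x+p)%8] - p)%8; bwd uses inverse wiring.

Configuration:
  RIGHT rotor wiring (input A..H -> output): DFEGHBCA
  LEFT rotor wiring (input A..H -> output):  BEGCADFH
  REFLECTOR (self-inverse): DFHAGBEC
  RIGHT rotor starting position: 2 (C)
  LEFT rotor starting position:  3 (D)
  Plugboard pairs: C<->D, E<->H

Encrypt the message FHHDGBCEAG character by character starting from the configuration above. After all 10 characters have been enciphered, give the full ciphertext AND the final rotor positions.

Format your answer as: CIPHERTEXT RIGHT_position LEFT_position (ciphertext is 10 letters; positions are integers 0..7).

Char 1 ('F'): step: R->3, L=3; F->plug->F->R->A->L->H->refl->C->L'->D->R'->A->plug->A
Char 2 ('H'): step: R->4, L=3; H->plug->E->R->H->L->D->refl->A->L'->C->R'->H->plug->E
Char 3 ('H'): step: R->5, L=3; H->plug->E->R->A->L->H->refl->C->L'->D->R'->C->plug->D
Char 4 ('D'): step: R->6, L=3; D->plug->C->R->F->L->G->refl->E->L'->E->R'->A->plug->A
Char 5 ('G'): step: R->7, L=3; G->plug->G->R->C->L->A->refl->D->L'->H->R'->E->plug->H
Char 6 ('B'): step: R->0, L->4 (L advanced); B->plug->B->R->F->L->A->refl->D->L'->D->R'->A->plug->A
Char 7 ('C'): step: R->1, L=4; C->plug->D->R->G->L->C->refl->H->L'->B->R'->F->plug->F
Char 8 ('E'): step: R->2, L=4; E->plug->H->R->D->L->D->refl->A->L'->F->R'->C->plug->D
Char 9 ('A'): step: R->3, L=4; A->plug->A->R->D->L->D->refl->A->L'->F->R'->E->plug->H
Char 10 ('G'): step: R->4, L=4; G->plug->G->R->A->L->E->refl->G->L'->H->R'->E->plug->H
Final: ciphertext=AEDAHAFDHH, RIGHT=4, LEFT=4

Answer: AEDAHAFDHH 4 4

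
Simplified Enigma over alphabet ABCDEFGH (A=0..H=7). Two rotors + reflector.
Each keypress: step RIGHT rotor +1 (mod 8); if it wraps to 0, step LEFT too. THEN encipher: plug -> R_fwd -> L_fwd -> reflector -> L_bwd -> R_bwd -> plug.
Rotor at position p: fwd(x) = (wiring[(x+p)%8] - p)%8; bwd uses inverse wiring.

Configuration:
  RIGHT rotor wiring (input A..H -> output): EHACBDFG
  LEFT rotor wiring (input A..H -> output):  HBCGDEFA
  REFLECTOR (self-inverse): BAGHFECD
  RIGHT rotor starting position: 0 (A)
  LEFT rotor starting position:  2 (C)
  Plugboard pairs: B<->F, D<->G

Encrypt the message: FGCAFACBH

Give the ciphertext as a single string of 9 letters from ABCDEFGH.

Answer: BAGBEBBHA

Derivation:
Char 1 ('F'): step: R->1, L=2; F->plug->B->R->H->L->H->refl->D->L'->E->R'->F->plug->B
Char 2 ('G'): step: R->2, L=2; G->plug->D->R->B->L->E->refl->F->L'->G->R'->A->plug->A
Char 3 ('C'): step: R->3, L=2; C->plug->C->R->A->L->A->refl->B->L'->C->R'->D->plug->G
Char 4 ('A'): step: R->4, L=2; A->plug->A->R->F->L->G->refl->C->L'->D->R'->F->plug->B
Char 5 ('F'): step: R->5, L=2; F->plug->B->R->A->L->A->refl->B->L'->C->R'->E->plug->E
Char 6 ('A'): step: R->6, L=2; A->plug->A->R->H->L->H->refl->D->L'->E->R'->F->plug->B
Char 7 ('C'): step: R->7, L=2; C->plug->C->R->A->L->A->refl->B->L'->C->R'->F->plug->B
Char 8 ('B'): step: R->0, L->3 (L advanced); B->plug->F->R->D->L->C->refl->G->L'->G->R'->H->plug->H
Char 9 ('H'): step: R->1, L=3; H->plug->H->R->D->L->C->refl->G->L'->G->R'->A->plug->A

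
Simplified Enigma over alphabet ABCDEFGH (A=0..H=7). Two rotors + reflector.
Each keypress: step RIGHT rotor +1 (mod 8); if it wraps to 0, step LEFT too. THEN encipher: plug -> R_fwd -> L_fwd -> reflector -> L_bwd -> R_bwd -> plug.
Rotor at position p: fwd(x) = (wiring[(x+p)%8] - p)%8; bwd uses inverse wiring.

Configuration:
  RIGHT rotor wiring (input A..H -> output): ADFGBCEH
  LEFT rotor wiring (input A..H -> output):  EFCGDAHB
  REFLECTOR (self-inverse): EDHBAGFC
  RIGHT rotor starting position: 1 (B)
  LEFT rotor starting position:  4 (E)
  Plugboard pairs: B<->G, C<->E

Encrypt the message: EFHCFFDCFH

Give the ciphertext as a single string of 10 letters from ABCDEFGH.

Char 1 ('E'): step: R->2, L=4; E->plug->C->R->H->L->C->refl->H->L'->A->R'->D->plug->D
Char 2 ('F'): step: R->3, L=4; F->plug->F->R->F->L->B->refl->D->L'->C->R'->H->plug->H
Char 3 ('H'): step: R->4, L=4; H->plug->H->R->C->L->D->refl->B->L'->F->R'->A->plug->A
Char 4 ('C'): step: R->5, L=4; C->plug->E->R->G->L->G->refl->F->L'->D->R'->D->plug->D
Char 5 ('F'): step: R->6, L=4; F->plug->F->R->A->L->H->refl->C->L'->H->R'->E->plug->C
Char 6 ('F'): step: R->7, L=4; F->plug->F->R->C->L->D->refl->B->L'->F->R'->H->plug->H
Char 7 ('D'): step: R->0, L->5 (L advanced); D->plug->D->R->G->L->B->refl->D->L'->A->R'->A->plug->A
Char 8 ('C'): step: R->1, L=5; C->plug->E->R->B->L->C->refl->H->L'->D->R'->F->plug->F
Char 9 ('F'): step: R->2, L=5; F->plug->F->R->F->L->F->refl->G->L'->H->R'->C->plug->E
Char 10 ('H'): step: R->3, L=5; H->plug->H->R->C->L->E->refl->A->L'->E->R'->E->plug->C

Answer: DHADCHAFEC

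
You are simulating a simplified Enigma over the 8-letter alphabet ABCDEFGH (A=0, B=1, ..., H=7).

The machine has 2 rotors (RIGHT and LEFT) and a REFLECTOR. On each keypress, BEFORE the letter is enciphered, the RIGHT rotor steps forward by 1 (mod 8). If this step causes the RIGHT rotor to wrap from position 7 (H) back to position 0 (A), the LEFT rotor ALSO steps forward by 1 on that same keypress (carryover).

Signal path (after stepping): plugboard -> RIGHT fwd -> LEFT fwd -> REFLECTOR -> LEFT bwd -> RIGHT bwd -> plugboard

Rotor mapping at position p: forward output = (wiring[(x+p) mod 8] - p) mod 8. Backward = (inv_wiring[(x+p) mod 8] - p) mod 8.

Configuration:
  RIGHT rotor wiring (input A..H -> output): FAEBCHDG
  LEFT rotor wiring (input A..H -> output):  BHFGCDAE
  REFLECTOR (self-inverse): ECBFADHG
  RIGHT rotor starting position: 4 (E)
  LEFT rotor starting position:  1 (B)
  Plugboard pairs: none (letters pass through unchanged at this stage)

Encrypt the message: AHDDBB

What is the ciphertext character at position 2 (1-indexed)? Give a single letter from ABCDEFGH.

Char 1 ('A'): step: R->5, L=1; A->plug->A->R->C->L->F->refl->D->L'->G->R'->B->plug->B
Char 2 ('H'): step: R->6, L=1; H->plug->H->R->B->L->E->refl->A->L'->H->R'->C->plug->C

C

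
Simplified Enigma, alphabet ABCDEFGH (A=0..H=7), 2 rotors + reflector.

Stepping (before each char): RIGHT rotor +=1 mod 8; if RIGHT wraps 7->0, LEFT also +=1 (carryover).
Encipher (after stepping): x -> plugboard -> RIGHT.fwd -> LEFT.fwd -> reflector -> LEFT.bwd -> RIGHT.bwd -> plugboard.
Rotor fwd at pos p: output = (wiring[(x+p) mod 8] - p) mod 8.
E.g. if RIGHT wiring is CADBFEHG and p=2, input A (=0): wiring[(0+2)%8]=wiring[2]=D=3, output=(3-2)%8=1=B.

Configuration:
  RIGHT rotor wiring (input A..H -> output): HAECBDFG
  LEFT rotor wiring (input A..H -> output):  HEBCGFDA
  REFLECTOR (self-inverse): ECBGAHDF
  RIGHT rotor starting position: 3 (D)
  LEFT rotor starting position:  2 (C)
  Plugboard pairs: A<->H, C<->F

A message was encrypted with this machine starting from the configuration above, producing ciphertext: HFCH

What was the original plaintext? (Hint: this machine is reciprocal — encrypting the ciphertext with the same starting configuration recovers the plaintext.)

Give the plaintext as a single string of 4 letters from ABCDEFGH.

Answer: EDHG

Derivation:
Char 1 ('H'): step: R->4, L=2; H->plug->A->R->F->L->G->refl->D->L'->D->R'->E->plug->E
Char 2 ('F'): step: R->5, L=2; F->plug->C->R->B->L->A->refl->E->L'->C->R'->D->plug->D
Char 3 ('C'): step: R->6, L=2; C->plug->F->R->E->L->B->refl->C->L'->H->R'->A->plug->H
Char 4 ('H'): step: R->7, L=2; H->plug->A->R->H->L->C->refl->B->L'->E->R'->G->plug->G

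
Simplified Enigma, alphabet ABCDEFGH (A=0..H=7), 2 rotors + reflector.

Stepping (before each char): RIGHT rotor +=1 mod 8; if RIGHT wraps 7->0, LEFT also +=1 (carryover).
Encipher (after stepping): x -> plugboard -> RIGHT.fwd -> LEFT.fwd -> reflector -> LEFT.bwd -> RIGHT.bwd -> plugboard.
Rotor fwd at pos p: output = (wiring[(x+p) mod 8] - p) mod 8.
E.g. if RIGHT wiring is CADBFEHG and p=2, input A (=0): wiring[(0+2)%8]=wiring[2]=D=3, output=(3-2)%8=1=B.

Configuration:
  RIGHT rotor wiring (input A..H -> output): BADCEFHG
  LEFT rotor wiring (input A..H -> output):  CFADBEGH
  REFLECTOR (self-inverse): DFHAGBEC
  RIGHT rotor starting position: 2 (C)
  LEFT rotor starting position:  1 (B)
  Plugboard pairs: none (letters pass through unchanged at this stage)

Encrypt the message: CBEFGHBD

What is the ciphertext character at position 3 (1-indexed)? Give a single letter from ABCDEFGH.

Char 1 ('C'): step: R->3, L=1; C->plug->C->R->C->L->C->refl->H->L'->B->R'->B->plug->B
Char 2 ('B'): step: R->4, L=1; B->plug->B->R->B->L->H->refl->C->L'->C->R'->D->plug->D
Char 3 ('E'): step: R->5, L=1; E->plug->E->R->D->L->A->refl->D->L'->E->R'->D->plug->D

D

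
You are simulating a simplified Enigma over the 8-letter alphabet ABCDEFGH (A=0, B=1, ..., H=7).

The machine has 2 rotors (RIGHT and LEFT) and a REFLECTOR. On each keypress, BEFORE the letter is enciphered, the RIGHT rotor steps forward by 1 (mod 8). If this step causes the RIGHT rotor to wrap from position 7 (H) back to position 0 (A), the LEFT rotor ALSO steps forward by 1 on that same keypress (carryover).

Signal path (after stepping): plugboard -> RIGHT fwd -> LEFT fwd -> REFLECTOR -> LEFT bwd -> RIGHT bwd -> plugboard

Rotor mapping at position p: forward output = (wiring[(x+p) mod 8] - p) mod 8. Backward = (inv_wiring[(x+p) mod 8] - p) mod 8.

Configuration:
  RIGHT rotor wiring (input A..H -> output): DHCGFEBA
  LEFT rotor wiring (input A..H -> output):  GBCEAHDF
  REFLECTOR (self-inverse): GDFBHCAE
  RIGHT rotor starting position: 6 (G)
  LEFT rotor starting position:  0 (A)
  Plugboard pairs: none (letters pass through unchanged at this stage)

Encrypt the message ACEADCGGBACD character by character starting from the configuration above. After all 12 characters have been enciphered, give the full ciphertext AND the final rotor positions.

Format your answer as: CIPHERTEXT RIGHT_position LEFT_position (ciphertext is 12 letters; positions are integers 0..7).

Answer: FGABAEECCGDA 2 2

Derivation:
Char 1 ('A'): step: R->7, L=0; A->plug->A->R->B->L->B->refl->D->L'->G->R'->F->plug->F
Char 2 ('C'): step: R->0, L->1 (L advanced); C->plug->C->R->C->L->D->refl->B->L'->B->R'->G->plug->G
Char 3 ('E'): step: R->1, L=1; E->plug->E->R->D->L->H->refl->E->L'->G->R'->A->plug->A
Char 4 ('A'): step: R->2, L=1; A->plug->A->R->A->L->A->refl->G->L'->E->R'->B->plug->B
Char 5 ('D'): step: R->3, L=1; D->plug->D->R->G->L->E->refl->H->L'->D->R'->A->plug->A
Char 6 ('C'): step: R->4, L=1; C->plug->C->R->F->L->C->refl->F->L'->H->R'->E->plug->E
Char 7 ('G'): step: R->5, L=1; G->plug->G->R->B->L->B->refl->D->L'->C->R'->E->plug->E
Char 8 ('G'): step: R->6, L=1; G->plug->G->R->H->L->F->refl->C->L'->F->R'->C->plug->C
Char 9 ('B'): step: R->7, L=1; B->plug->B->R->E->L->G->refl->A->L'->A->R'->C->plug->C
Char 10 ('A'): step: R->0, L->2 (L advanced); A->plug->A->R->D->L->F->refl->C->L'->B->R'->G->plug->G
Char 11 ('C'): step: R->1, L=2; C->plug->C->R->F->L->D->refl->B->L'->E->R'->D->plug->D
Char 12 ('D'): step: R->2, L=2; D->plug->D->R->C->L->G->refl->A->L'->A->R'->A->plug->A
Final: ciphertext=FGABAEECCGDA, RIGHT=2, LEFT=2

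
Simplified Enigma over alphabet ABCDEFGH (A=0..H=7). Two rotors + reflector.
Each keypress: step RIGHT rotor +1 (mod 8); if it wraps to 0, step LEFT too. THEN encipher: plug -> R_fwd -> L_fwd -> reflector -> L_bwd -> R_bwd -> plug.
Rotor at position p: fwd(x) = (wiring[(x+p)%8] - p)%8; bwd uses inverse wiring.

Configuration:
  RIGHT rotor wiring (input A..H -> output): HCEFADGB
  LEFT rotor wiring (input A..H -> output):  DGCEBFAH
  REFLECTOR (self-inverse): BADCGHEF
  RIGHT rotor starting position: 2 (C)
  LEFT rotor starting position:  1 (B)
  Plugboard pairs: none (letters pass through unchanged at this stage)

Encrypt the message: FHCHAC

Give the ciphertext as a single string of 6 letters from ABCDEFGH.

Char 1 ('F'): step: R->3, L=1; F->plug->F->R->E->L->E->refl->G->L'->G->R'->E->plug->E
Char 2 ('H'): step: R->4, L=1; H->plug->H->R->B->L->B->refl->A->L'->D->R'->E->plug->E
Char 3 ('C'): step: R->5, L=1; C->plug->C->R->E->L->E->refl->G->L'->G->R'->A->plug->A
Char 4 ('H'): step: R->6, L=1; H->plug->H->R->F->L->H->refl->F->L'->A->R'->A->plug->A
Char 5 ('A'): step: R->7, L=1; A->plug->A->R->C->L->D->refl->C->L'->H->R'->H->plug->H
Char 6 ('C'): step: R->0, L->2 (L advanced); C->plug->C->R->E->L->G->refl->E->L'->H->R'->A->plug->A

Answer: EEAAHA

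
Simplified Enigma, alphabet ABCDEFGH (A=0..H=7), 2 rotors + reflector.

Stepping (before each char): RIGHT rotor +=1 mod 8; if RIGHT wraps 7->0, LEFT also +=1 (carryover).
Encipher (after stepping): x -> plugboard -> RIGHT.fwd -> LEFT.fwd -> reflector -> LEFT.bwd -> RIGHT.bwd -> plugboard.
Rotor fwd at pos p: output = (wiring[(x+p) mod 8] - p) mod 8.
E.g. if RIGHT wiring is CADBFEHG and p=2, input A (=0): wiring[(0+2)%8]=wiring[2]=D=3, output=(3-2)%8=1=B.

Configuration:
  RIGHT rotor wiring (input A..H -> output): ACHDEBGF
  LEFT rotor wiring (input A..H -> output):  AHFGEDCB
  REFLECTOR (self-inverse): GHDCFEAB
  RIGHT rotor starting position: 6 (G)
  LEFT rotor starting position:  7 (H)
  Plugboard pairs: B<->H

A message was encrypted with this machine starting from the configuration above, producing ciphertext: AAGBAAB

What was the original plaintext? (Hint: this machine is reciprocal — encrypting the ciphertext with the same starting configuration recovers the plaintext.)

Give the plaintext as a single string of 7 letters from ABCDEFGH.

Answer: FDCFDGH

Derivation:
Char 1 ('A'): step: R->7, L=7; A->plug->A->R->G->L->E->refl->F->L'->F->R'->F->plug->F
Char 2 ('A'): step: R->0, L->0 (L advanced); A->plug->A->R->A->L->A->refl->G->L'->D->R'->D->plug->D
Char 3 ('G'): step: R->1, L=0; G->plug->G->R->E->L->E->refl->F->L'->C->R'->C->plug->C
Char 4 ('B'): step: R->2, L=0; B->plug->H->R->A->L->A->refl->G->L'->D->R'->F->plug->F
Char 5 ('A'): step: R->3, L=0; A->plug->A->R->A->L->A->refl->G->L'->D->R'->D->plug->D
Char 6 ('A'): step: R->4, L=0; A->plug->A->R->A->L->A->refl->G->L'->D->R'->G->plug->G
Char 7 ('B'): step: R->5, L=0; B->plug->H->R->H->L->B->refl->H->L'->B->R'->B->plug->H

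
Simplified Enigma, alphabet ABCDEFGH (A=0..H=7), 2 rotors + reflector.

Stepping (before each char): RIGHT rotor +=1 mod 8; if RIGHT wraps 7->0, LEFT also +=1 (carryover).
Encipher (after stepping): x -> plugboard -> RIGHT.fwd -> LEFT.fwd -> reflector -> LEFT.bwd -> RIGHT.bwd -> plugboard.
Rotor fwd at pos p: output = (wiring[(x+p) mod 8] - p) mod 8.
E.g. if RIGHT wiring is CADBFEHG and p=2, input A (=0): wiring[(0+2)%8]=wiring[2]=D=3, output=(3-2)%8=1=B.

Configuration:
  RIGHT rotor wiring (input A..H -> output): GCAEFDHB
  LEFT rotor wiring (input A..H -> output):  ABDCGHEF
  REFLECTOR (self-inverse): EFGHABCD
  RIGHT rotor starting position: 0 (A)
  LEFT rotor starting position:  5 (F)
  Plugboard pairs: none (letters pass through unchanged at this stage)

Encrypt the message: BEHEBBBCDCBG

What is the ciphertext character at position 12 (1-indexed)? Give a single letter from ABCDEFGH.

Char 1 ('B'): step: R->1, L=5; B->plug->B->R->H->L->B->refl->F->L'->G->R'->F->plug->F
Char 2 ('E'): step: R->2, L=5; E->plug->E->R->F->L->G->refl->C->L'->A->R'->H->plug->H
Char 3 ('H'): step: R->3, L=5; H->plug->H->R->F->L->G->refl->C->L'->A->R'->C->plug->C
Char 4 ('E'): step: R->4, L=5; E->plug->E->R->C->L->A->refl->E->L'->E->R'->G->plug->G
Char 5 ('B'): step: R->5, L=5; B->plug->B->R->C->L->A->refl->E->L'->E->R'->C->plug->C
Char 6 ('B'): step: R->6, L=5; B->plug->B->R->D->L->D->refl->H->L'->B->R'->A->plug->A
Char 7 ('B'): step: R->7, L=5; B->plug->B->R->H->L->B->refl->F->L'->G->R'->F->plug->F
Char 8 ('C'): step: R->0, L->6 (L advanced); C->plug->C->R->A->L->G->refl->C->L'->C->R'->B->plug->B
Char 9 ('D'): step: R->1, L=6; D->plug->D->R->E->L->F->refl->B->L'->H->R'->B->plug->B
Char 10 ('C'): step: R->2, L=6; C->plug->C->R->D->L->D->refl->H->L'->B->R'->D->plug->D
Char 11 ('B'): step: R->3, L=6; B->plug->B->R->C->L->C->refl->G->L'->A->R'->C->plug->C
Char 12 ('G'): step: R->4, L=6; G->plug->G->R->E->L->F->refl->B->L'->H->R'->B->plug->B

B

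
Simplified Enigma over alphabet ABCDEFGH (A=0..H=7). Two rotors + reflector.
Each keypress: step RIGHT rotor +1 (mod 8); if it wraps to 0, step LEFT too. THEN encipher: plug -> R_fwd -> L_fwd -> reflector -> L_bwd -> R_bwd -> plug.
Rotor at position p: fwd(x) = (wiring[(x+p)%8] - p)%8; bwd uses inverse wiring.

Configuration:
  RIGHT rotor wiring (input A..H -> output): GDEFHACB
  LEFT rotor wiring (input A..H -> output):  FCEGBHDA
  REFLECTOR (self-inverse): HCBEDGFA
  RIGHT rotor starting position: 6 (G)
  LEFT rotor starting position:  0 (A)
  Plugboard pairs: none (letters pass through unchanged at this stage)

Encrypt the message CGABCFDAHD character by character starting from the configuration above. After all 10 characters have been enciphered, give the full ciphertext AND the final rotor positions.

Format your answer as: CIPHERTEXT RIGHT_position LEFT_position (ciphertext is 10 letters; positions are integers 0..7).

Answer: GCCDGHFHEB 0 2

Derivation:
Char 1 ('C'): step: R->7, L=0; C->plug->C->R->E->L->B->refl->C->L'->B->R'->G->plug->G
Char 2 ('G'): step: R->0, L->1 (L advanced); G->plug->G->R->C->L->F->refl->G->L'->E->R'->C->plug->C
Char 3 ('A'): step: R->1, L=1; A->plug->A->R->C->L->F->refl->G->L'->E->R'->C->plug->C
Char 4 ('B'): step: R->2, L=1; B->plug->B->R->D->L->A->refl->H->L'->G->R'->D->plug->D
Char 5 ('C'): step: R->3, L=1; C->plug->C->R->F->L->C->refl->B->L'->A->R'->G->plug->G
Char 6 ('F'): step: R->4, L=1; F->plug->F->R->H->L->E->refl->D->L'->B->R'->H->plug->H
Char 7 ('D'): step: R->5, L=1; D->plug->D->R->B->L->D->refl->E->L'->H->R'->F->plug->F
Char 8 ('A'): step: R->6, L=1; A->plug->A->R->E->L->G->refl->F->L'->C->R'->H->plug->H
Char 9 ('H'): step: R->7, L=1; H->plug->H->R->D->L->A->refl->H->L'->G->R'->E->plug->E
Char 10 ('D'): step: R->0, L->2 (L advanced); D->plug->D->R->F->L->G->refl->F->L'->D->R'->B->plug->B
Final: ciphertext=GCCDGHFHEB, RIGHT=0, LEFT=2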